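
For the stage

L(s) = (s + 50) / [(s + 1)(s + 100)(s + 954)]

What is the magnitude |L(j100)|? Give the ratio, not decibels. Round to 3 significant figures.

At s = jω = j100:
zero (s+50): 50 + j100 → |·| = √(50²+100²) = √12500 ≈ 111.8, ∠ = arctan(100/50) ≈ 63.43°
pole (s+1): 1 + j100 → |·| = √(1²+100²) = √10001 ≈ 100, ∠ = arctan(100/1) ≈ 89.43°
pole (s+100): 100 + j100 → |·| = √(100²+100²) = √20000 ≈ 141.42, ∠ = arctan(100/100) ≈ 45.00°
pole (s+954): 954 + j100 → |·| = √(954²+100²) = √920116 ≈ 959.23, ∠ = arctan(100/954) ≈ 5.98°
|L| = 1 · 111.8 / 1.3565e+07 ≈ 8.2418e-06

8.24e-06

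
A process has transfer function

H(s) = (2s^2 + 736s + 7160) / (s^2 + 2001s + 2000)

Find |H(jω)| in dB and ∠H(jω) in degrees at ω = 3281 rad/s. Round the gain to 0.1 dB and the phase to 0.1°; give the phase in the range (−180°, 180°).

4.7 dB, 25.0°

Substitute s = j3281:
Numerator: 2(j3281)^2 + 736(j3281) + 7160 = -21522762 + j2414816
Denominator: (j3281)^2 + 2001(j3281) + 2000 = -10762961 + j6565281
|N| = √(21522762² + 2414816²) ≈ 2.1658e+07, ∠N ≈ 173.60°
|D| = √(10762961² + 6565281²) ≈ 1.2607e+07, ∠D ≈ 148.62°
|H| = 2.1658e+07 / 1.2607e+07 ≈ 1.7179
Gain = 20 log₁₀(1.7179) ≈ 4.70 dB
∠H = 173.60° − 148.62° = 24.98°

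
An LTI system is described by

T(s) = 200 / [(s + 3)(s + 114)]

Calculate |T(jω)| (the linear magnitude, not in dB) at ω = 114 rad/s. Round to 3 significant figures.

0.0109

At s = jω = j114:
pole (s+3): 3 + j114 → |·| = √(3²+114²) = √13005 ≈ 114.04, ∠ = arctan(114/3) ≈ 88.49°
pole (s+114): 114 + j114 → |·| = √(114²+114²) = √25992 ≈ 161.22, ∠ = arctan(114/114) ≈ 45.00°
|T| = 200 / 18386 ≈ 0.010878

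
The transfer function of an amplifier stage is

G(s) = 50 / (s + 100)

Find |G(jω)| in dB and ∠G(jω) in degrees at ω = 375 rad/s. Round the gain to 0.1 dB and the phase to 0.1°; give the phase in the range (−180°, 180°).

-17.8 dB, -75.1°

Substitute s = j375:
Numerator: 50 = 50 + j0
Denominator: (j375) + 100 = 100 + j375
|N| = √(50² + 0²) ≈ 50, ∠N ≈ 0.00°
|D| = √(100² + 375²) ≈ 388.1, ∠D ≈ 75.07°
|G| = 50 / 388.1 ≈ 0.12883
Gain = 20 log₁₀(0.12883) ≈ -17.80 dB
∠G = 0.00° − 75.07° = -75.07°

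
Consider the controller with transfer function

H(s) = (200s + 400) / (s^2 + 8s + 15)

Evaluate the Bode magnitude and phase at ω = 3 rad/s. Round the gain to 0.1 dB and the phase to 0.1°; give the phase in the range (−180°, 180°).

Substitute s = j3:
Numerator: 200(j3) + 400 = 400 + j600
Denominator: (j3)^2 + 8(j3) + 15 = 6 + j24
|N| = √(400² + 600²) ≈ 721.11, ∠N ≈ 56.31°
|D| = √(6² + 24²) ≈ 24.739, ∠D ≈ 75.96°
|H| = 721.11 / 24.739 ≈ 29.149
Gain = 20 log₁₀(29.149) ≈ 29.29 dB
∠H = 56.31° − 75.96° = -19.65°

29.3 dB, -19.7°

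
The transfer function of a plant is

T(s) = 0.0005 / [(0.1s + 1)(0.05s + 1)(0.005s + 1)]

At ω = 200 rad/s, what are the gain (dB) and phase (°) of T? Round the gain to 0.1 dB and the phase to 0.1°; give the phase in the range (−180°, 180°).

-115.1 dB, 143.6°

At ω = 200 rad/s:
pole (1 + j200·0.1) = 1 + j20 → |·| ≈ 20.025, ∠ ≈ 87.14°
pole (1 + j200·0.05) = 1 + j10 → |·| ≈ 10.05, ∠ ≈ 84.29°
pole (1 + j200·0.005) = 1 + j1 → |·| ≈ 1.4142, ∠ ≈ 45.00°
|T| = 0.0005 · 1 / (20.025 · 10.05 · 1.4142) ≈ 1.7568e-06
Gain = 20 log₁₀(1.7568e-06) ≈ -115.11 dB
∠T = (0°) − (87.14° + 84.29° + 45.00°) = -216.43° ≡ 143.57° (principal value)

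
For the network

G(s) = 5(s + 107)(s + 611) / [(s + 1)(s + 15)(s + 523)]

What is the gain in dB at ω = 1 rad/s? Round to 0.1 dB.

29.4 dB

At s = jω = j1:
zero (s+107): 107 + j1 → |·| = √(107²+1²) = √11450 ≈ 107, ∠ = arctan(1/107) ≈ 0.54°
zero (s+611): 611 + j1 → |·| = √(611²+1²) = √373322 ≈ 611, ∠ = arctan(1/611) ≈ 0.09°
pole (s+1): 1 + j1 → |·| = √(1²+1²) = √2 ≈ 1.4142, ∠ = arctan(1/1) ≈ 45.00°
pole (s+15): 15 + j1 → |·| = √(15²+1²) = √226 ≈ 15.033, ∠ = arctan(1/15) ≈ 3.81°
pole (s+523): 523 + j1 → |·| = √(523²+1²) = √273530 ≈ 523, ∠ = arctan(1/523) ≈ 0.11°
|G| = 5 · 65377 / 11119 ≈ 29.399
Gain = 20 log₁₀(29.399) ≈ 29.37 dB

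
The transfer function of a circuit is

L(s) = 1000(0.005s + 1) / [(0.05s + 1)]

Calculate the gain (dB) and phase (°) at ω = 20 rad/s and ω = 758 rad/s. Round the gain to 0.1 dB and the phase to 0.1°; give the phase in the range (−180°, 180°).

At ω = 20 rad/s:
zero (1 + j20·0.005) = 1 + j0.1 → |·| ≈ 1.005, ∠ ≈ 5.71°
pole (1 + j20·0.05) = 1 + j1 → |·| ≈ 1.4142, ∠ ≈ 45.00°
|L| = 1000 · 1.005 / (1.4142) ≈ 710.65
Gain = 20 log₁₀(710.65) ≈ 57.03 dB
∠L = (5.71°) − (45.00°) = -39.29°

At ω = 758 rad/s:
zero (1 + j758·0.005) = 1 + j3.79 → |·| ≈ 3.9197, ∠ ≈ 75.22°
pole (1 + j758·0.05) = 1 + j37.9 → |·| ≈ 37.913, ∠ ≈ 88.49°
|L| = 1000 · 3.9197 / (37.913) ≈ 103.39
Gain = 20 log₁₀(103.39) ≈ 40.29 dB
∠L = (75.22°) − (88.49°) = -13.27°

ω = 20: 57.0 dB, -39.3°; ω = 758: 40.3 dB, -13.3°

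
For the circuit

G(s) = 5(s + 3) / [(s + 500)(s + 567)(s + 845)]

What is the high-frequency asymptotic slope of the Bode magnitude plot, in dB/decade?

-40 dB/decade

Each pole contributes −20 dB/decade at high frequency; each zero contributes +20 dB/decade.
Net: 1 zero(s) − 3 pole(s) → -40 dB/decade.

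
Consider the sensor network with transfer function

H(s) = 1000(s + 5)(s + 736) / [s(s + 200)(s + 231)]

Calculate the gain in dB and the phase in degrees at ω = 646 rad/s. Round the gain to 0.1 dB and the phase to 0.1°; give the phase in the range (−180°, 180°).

6.5 dB, -102.3°

At s = jω = j646:
zero (s+5): 5 + j646 → |·| = √(5²+646²) = √417341 ≈ 646.02, ∠ = arctan(646/5) ≈ 89.56°
zero (s+736): 736 + j646 → |·| = √(736²+646²) = √959012 ≈ 979.29, ∠ = arctan(646/736) ≈ 41.27°
pole (s+200): 200 + j646 → |·| = √(200²+646²) = √457316 ≈ 676.25, ∠ = arctan(646/200) ≈ 72.80°
pole (s+231): 231 + j646 → |·| = √(231²+646²) = √470677 ≈ 686.06, ∠ = arctan(646/231) ≈ 70.32°
pole at origin: |s| = 646, ∠ = 90.00° (in denominator)
|H| = 1000 · 6.3264e+05 / 2.9971e+08 ≈ 2.1108
Gain = 20 log₁₀(2.1108) ≈ 6.49 dB
∠H = 130.83° − 233.12° = -102.29°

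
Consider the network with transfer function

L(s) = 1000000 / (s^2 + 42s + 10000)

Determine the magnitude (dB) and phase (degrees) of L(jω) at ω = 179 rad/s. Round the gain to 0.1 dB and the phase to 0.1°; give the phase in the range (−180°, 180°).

32.7 dB, -161.2°

At s = jω = j179:
quadratic: (j179)² + 42·j179 + 10000 = -22041 + j7518 → |·| ≈ 23288, ∠ ≈ 161.17°
|L| = 1000000 / 23288 ≈ 42.941
Gain = 20 log₁₀(42.941) ≈ 32.66 dB
∠L = 0.00° − 161.17° = -161.17°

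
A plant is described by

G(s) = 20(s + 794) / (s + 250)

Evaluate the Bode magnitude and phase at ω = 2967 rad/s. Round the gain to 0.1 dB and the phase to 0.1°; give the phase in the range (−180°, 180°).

At s = jω = j2967:
zero (s+794): 794 + j2967 → |·| = √(794²+2967²) = √9433525 ≈ 3071.4, ∠ = arctan(2967/794) ≈ 75.02°
pole (s+250): 250 + j2967 → |·| = √(250²+2967²) = √8865589 ≈ 2977.5, ∠ = arctan(2967/250) ≈ 85.18°
|G| = 20 · 3071.4 / 2977.5 ≈ 20.631
Gain = 20 log₁₀(20.631) ≈ 26.29 dB
∠G = 75.02° − 85.18° = -10.16°

26.3 dB, -10.2°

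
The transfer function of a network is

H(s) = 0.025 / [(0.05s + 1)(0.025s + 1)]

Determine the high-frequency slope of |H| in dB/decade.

-40 dB/decade

Each pole contributes −20 dB/decade at high frequency; each zero contributes +20 dB/decade.
Net: 0 zero(s) − 2 pole(s) → -40 dB/decade.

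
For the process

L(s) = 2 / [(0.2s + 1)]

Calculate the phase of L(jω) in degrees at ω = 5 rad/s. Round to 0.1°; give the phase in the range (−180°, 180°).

-45.0°

At ω = 5 rad/s:
pole (1 + j5·0.2) = 1 + j1 → |·| ≈ 1.4142, ∠ ≈ 45.00°
∠L = (0°) − (45.00°) = -45.00°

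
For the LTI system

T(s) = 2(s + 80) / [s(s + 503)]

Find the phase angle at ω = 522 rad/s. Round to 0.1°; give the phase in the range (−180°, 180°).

-54.8°

At s = jω = j522:
zero (s+80): 80 + j522 → |·| = √(80²+522²) = √278884 ≈ 528.09, ∠ = arctan(522/80) ≈ 81.29°
pole (s+503): 503 + j522 → |·| = √(503²+522²) = √525493 ≈ 724.91, ∠ = arctan(522/503) ≈ 46.06°
pole at origin: |s| = 522, ∠ = 90.00° (in denominator)
∠T = 81.29° − 136.06° = -54.77°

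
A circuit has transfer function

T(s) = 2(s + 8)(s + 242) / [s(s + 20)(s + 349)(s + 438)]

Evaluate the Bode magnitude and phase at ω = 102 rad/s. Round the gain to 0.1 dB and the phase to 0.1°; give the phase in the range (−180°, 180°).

At s = jω = j102:
zero (s+8): 8 + j102 → |·| = √(8²+102²) = √10468 ≈ 102.31, ∠ = arctan(102/8) ≈ 85.52°
zero (s+242): 242 + j102 → |·| = √(242²+102²) = √68968 ≈ 262.62, ∠ = arctan(102/242) ≈ 22.85°
pole (s+20): 20 + j102 → |·| = √(20²+102²) = √10804 ≈ 103.94, ∠ = arctan(102/20) ≈ 78.91°
pole (s+349): 349 + j102 → |·| = √(349²+102²) = √132205 ≈ 363.6, ∠ = arctan(102/349) ≈ 16.29°
pole (s+438): 438 + j102 → |·| = √(438²+102²) = √202248 ≈ 449.72, ∠ = arctan(102/438) ≈ 13.11°
pole at origin: |s| = 102, ∠ = 90.00° (in denominator)
|T| = 2 · 26869 / 1.7336e+09 ≈ 3.0998e-05
Gain = 20 log₁₀(3.0998e-05) ≈ -90.17 dB
∠T = 108.37° − 198.31° = -89.94°

-90.2 dB, -89.9°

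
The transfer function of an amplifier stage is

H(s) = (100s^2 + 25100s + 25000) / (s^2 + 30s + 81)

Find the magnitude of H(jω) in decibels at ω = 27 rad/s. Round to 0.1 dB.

56.3 dB

Substitute s = j27:
Numerator: 100(j27)^2 + 25100(j27) + 25000 = -47900 + j677700
Denominator: (j27)^2 + 30(j27) + 81 = -648 + j810
|N| = √(47900² + 677700²) ≈ 6.7939e+05, ∠N ≈ 94.04°
|D| = √(648² + 810²) ≈ 1037.3, ∠D ≈ 128.66°
|H| = 6.7939e+05 / 1037.3 ≈ 654.96
Gain = 20 log₁₀(654.96) ≈ 56.32 dB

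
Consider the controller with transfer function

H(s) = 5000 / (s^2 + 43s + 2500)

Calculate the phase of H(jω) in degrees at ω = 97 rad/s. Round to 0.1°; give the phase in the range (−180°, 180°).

-148.9°

At s = jω = j97:
quadratic: (j97)² + 43·j97 + 2500 = -6909 + j4171 → |·| ≈ 8070.4, ∠ ≈ 148.88°
∠H = 0.00° − 148.88° = -148.88°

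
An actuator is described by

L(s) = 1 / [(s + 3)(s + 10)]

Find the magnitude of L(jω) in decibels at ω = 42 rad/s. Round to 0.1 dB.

-65.2 dB

At s = jω = j42:
pole (s+3): 3 + j42 → |·| = √(3²+42²) = √1773 ≈ 42.107, ∠ = arctan(42/3) ≈ 85.91°
pole (s+10): 10 + j42 → |·| = √(10²+42²) = √1864 ≈ 43.174, ∠ = arctan(42/10) ≈ 76.61°
|L| = 1 / 1817.9 ≈ 0.00055009
Gain = 20 log₁₀(0.00055009) ≈ -65.19 dB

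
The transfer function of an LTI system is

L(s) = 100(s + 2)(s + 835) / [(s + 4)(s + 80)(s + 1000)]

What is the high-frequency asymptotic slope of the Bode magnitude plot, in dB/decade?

-20 dB/decade

Each pole contributes −20 dB/decade at high frequency; each zero contributes +20 dB/decade.
Net: 2 zero(s) − 3 pole(s) → -20 dB/decade.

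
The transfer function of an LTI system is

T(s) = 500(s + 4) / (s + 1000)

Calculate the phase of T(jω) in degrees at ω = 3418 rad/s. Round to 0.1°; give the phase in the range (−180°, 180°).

At s = jω = j3418:
zero (s+4): 4 + j3418 → |·| = √(4²+3418²) = √11682740 ≈ 3418, ∠ = arctan(3418/4) ≈ 89.93°
pole (s+1000): 1000 + j3418 → |·| = √(1000²+3418²) = √12682724 ≈ 3561.3, ∠ = arctan(3418/1000) ≈ 73.69°
∠T = 89.93° − 73.69° = 16.24°

16.2°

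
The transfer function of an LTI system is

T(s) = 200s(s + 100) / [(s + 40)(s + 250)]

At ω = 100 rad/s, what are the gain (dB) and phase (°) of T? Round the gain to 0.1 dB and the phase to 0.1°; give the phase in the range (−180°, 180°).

39.8 dB, 45.0°

At s = jω = j100:
zero (s+100): 100 + j100 → |·| = √(100²+100²) = √20000 ≈ 141.42, ∠ = arctan(100/100) ≈ 45.00°
zero at origin: s = j100 → |·| = 100, ∠ = 90.00°
pole (s+40): 40 + j100 → |·| = √(40²+100²) = √11600 ≈ 107.7, ∠ = arctan(100/40) ≈ 68.20°
pole (s+250): 250 + j100 → |·| = √(250²+100²) = √72500 ≈ 269.26, ∠ = arctan(100/250) ≈ 21.80°
|T| = 200 · 14142 / 28999 ≈ 97.534
Gain = 20 log₁₀(97.534) ≈ 39.78 dB
∠T = 135.00° − 90.00° = 45.00°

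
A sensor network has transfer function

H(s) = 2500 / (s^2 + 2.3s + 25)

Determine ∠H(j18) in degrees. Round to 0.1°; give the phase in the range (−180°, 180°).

At s = jω = j18:
quadratic: (j18)² + 2.3·j18 + 25 = -299 + j41.4 → |·| ≈ 301.85, ∠ ≈ 172.12°
∠H = 0.00° − 172.12° = -172.12°

-172.1°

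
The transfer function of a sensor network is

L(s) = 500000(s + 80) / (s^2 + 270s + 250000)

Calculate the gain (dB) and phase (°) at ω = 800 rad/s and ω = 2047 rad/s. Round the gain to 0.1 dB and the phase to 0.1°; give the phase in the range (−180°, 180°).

At s = jω = j800:
zero (s+80): 80 + j800 → |·| = √(80²+800²) = √646400 ≈ 803.99, ∠ = arctan(800/80) ≈ 84.29°
quadratic: (j800)² + 270·j800 + 250000 = -390000 + j216000 → |·| ≈ 4.4582e+05, ∠ ≈ 151.02°
|L| = 500000 · 803.99 / 4.4582e+05 ≈ 901.7
Gain = 20 log₁₀(901.7) ≈ 59.10 dB
∠L = 84.29° − 151.02° = -66.73°

At s = jω = j2047:
zero (s+80): 80 + j2047 → |·| = √(80²+2047²) = √4196609 ≈ 2048.6, ∠ = arctan(2047/80) ≈ 87.76°
quadratic: (j2047)² + 270·j2047 + 250000 = -3940209 + j552690 → |·| ≈ 3.9788e+06, ∠ ≈ 172.02°
|L| = 500000 · 2048.6 / 3.9788e+06 ≈ 257.44
Gain = 20 log₁₀(257.44) ≈ 48.21 dB
∠L = 87.76° − 172.02° = -84.26°

ω = 800: 59.1 dB, -66.7°; ω = 2047: 48.2 dB, -84.3°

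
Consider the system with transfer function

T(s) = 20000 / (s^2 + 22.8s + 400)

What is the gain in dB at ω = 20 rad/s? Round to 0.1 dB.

At s = jω = j20:
quadratic: (j20)² + 22.8·j20 + 400 = 0 + j456 → |·| ≈ 456, ∠ ≈ 90.00°
|T| = 20000 / 456 ≈ 43.86
Gain = 20 log₁₀(43.86) ≈ 32.84 dB

32.8 dB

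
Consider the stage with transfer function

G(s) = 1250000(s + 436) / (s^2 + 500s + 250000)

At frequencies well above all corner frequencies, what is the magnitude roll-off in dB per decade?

Each pole contributes −20 dB/decade at high frequency; each zero contributes +20 dB/decade.
Net: 1 zero(s) − 2 pole(s) → -20 dB/decade.

-20 dB/decade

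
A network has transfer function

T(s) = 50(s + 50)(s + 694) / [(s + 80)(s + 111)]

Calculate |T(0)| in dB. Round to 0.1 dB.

45.8 dB

T(0) = 50·50·694 / (80·111) ≈ 195.38
20 log₁₀(195.38) ≈ 45.82 dB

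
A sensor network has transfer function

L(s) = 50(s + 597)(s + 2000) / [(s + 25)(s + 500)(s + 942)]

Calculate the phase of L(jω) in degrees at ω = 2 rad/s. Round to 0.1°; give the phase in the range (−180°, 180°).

-4.7°

At s = jω = j2:
zero (s+597): 597 + j2 → |·| = √(597²+2²) = √356413 ≈ 597, ∠ = arctan(2/597) ≈ 0.19°
zero (s+2000): 2000 + j2 → |·| = √(2000²+2²) = √4000004 ≈ 2000, ∠ = arctan(2/2000) ≈ 0.06°
pole (s+25): 25 + j2 → |·| = √(25²+2²) = √629 ≈ 25.08, ∠ = arctan(2/25) ≈ 4.57°
pole (s+500): 500 + j2 → |·| = √(500²+2²) = √250004 ≈ 500, ∠ = arctan(2/500) ≈ 0.23°
pole (s+942): 942 + j2 → |·| = √(942²+2²) = √887368 ≈ 942, ∠ = arctan(2/942) ≈ 0.12°
∠L = 0.25° − 4.92° = -4.67°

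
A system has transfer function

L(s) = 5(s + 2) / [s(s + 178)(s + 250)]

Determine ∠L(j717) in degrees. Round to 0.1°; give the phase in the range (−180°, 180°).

At s = jω = j717:
zero (s+2): 2 + j717 → |·| = √(2²+717²) = √514093 ≈ 717, ∠ = arctan(717/2) ≈ 89.84°
pole (s+178): 178 + j717 → |·| = √(178²+717²) = √545773 ≈ 738.76, ∠ = arctan(717/178) ≈ 76.06°
pole (s+250): 250 + j717 → |·| = √(250²+717²) = √576589 ≈ 759.33, ∠ = arctan(717/250) ≈ 70.78°
pole at origin: |s| = 717, ∠ = 90.00° (in denominator)
∠L = 89.84° − 236.84° = -147.00°

-147.0°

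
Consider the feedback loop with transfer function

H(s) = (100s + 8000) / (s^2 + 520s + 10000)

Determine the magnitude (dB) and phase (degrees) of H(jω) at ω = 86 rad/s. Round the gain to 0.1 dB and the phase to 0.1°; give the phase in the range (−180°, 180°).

Substitute s = j86:
Numerator: 100(j86) + 8000 = 8000 + j8600
Denominator: (j86)^2 + 520(j86) + 10000 = 2604 + j44720
|N| = √(8000² + 8600²) ≈ 11746, ∠N ≈ 47.07°
|D| = √(2604² + 44720²) ≈ 44796, ∠D ≈ 86.67°
|H| = 11746 / 44796 ≈ 0.26221
Gain = 20 log₁₀(0.26221) ≈ -11.63 dB
∠H = 47.07° − 86.67° = -39.60°

-11.6 dB, -39.6°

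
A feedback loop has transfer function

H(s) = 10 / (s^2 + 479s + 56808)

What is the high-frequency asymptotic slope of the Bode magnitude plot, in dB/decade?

-40 dB/decade

Each pole contributes −20 dB/decade at high frequency; each zero contributes +20 dB/decade.
Net: 0 zero(s) − 2 pole(s) → -40 dB/decade.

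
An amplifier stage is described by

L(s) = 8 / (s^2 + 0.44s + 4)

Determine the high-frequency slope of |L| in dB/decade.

-40 dB/decade

Each pole contributes −20 dB/decade at high frequency; each zero contributes +20 dB/decade.
Net: 0 zero(s) − 2 pole(s) → -40 dB/decade.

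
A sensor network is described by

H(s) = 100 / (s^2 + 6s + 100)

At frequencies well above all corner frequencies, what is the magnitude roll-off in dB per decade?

Each pole contributes −20 dB/decade at high frequency; each zero contributes +20 dB/decade.
Net: 0 zero(s) − 2 pole(s) → -40 dB/decade.

-40 dB/decade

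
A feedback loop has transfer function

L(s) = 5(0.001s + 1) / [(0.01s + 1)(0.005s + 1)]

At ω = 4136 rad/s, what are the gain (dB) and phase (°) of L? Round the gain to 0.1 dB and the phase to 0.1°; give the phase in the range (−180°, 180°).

At ω = 4136 rad/s:
zero (1 + j4136·0.001) = 1 + j4.136 → |·| ≈ 4.2552, ∠ ≈ 76.41°
pole (1 + j4136·0.01) = 1 + j41.36 → |·| ≈ 41.372, ∠ ≈ 88.61°
pole (1 + j4136·0.005) = 1 + j20.68 → |·| ≈ 20.704, ∠ ≈ 87.23°
|L| = 5 · 4.2552 / (41.372 · 20.704) ≈ 0.024839
Gain = 20 log₁₀(0.024839) ≈ -32.10 dB
∠L = (76.41°) − (88.61° + 87.23°) = -99.43°

-32.1 dB, -99.4°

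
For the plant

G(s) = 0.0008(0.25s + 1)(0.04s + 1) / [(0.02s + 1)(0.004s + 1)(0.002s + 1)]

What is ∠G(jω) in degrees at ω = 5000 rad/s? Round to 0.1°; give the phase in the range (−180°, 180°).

At ω = 5000 rad/s:
zero (1 + j5000·0.25) = 1 + j1250 → |·| ≈ 1250, ∠ ≈ 89.95°
zero (1 + j5000·0.04) = 1 + j200 → |·| ≈ 200, ∠ ≈ 89.71°
pole (1 + j5000·0.02) = 1 + j100 → |·| ≈ 100, ∠ ≈ 89.43°
pole (1 + j5000·0.004) = 1 + j20 → |·| ≈ 20.025, ∠ ≈ 87.14°
pole (1 + j5000·0.002) = 1 + j10 → |·| ≈ 10.05, ∠ ≈ 84.29°
∠G = (89.95° + 89.71°) − (89.43° + 87.14° + 84.29°) = -81.20°

-81.2°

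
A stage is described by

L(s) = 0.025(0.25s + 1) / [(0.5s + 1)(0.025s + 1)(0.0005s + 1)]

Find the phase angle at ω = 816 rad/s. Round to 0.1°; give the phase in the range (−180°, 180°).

-109.5°

At ω = 816 rad/s:
zero (1 + j816·0.25) = 1 + j204 → |·| ≈ 204, ∠ ≈ 89.72°
pole (1 + j816·0.5) = 1 + j408 → |·| ≈ 408, ∠ ≈ 89.86°
pole (1 + j816·0.025) = 1 + j20.4 → |·| ≈ 20.424, ∠ ≈ 87.19°
pole (1 + j816·0.0005) = 1 + j0.408 → |·| ≈ 1.08, ∠ ≈ 22.20°
∠L = (89.72°) − (89.86° + 87.19° + 22.20°) = -109.53°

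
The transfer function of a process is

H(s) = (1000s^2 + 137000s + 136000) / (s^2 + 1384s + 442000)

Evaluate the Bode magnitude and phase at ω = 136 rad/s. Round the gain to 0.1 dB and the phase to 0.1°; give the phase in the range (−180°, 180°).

Substitute s = j136:
Numerator: 1000(j136)^2 + 137000(j136) + 136000 = -18360000 + j18632000
Denominator: (j136)^2 + 1384(j136) + 442000 = 423504 + j188224
|N| = √(18360000² + 18632000²) ≈ 2.6158e+07, ∠N ≈ 134.58°
|D| = √(423504² + 188224²) ≈ 4.6345e+05, ∠D ≈ 23.96°
|H| = 2.6158e+07 / 4.6345e+05 ≈ 56.442
Gain = 20 log₁₀(56.442) ≈ 35.03 dB
∠H = 134.58° − 23.96° = 110.62°

35.0 dB, 110.6°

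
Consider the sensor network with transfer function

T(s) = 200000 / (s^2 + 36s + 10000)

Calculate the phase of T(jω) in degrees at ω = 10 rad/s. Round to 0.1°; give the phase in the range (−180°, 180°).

-2.1°

At s = jω = j10:
quadratic: (j10)² + 36·j10 + 10000 = 9900 + j360 → |·| ≈ 9906.5, ∠ ≈ 2.08°
∠T = 0.00° − 2.08° = -2.08°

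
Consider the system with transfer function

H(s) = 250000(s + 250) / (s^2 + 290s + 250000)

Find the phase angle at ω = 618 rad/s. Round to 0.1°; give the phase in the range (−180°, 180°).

-58.4°

At s = jω = j618:
zero (s+250): 250 + j618 → |·| = √(250²+618²) = √444424 ≈ 666.65, ∠ = arctan(618/250) ≈ 67.98°
quadratic: (j618)² + 290·j618 + 250000 = -131924 + j179220 → |·| ≈ 2.2254e+05, ∠ ≈ 126.36°
∠H = 67.98° − 126.36° = -58.38°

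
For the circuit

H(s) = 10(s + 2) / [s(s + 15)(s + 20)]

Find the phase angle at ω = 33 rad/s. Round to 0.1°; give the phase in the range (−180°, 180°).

At s = jω = j33:
zero (s+2): 2 + j33 → |·| = √(2²+33²) = √1093 ≈ 33.061, ∠ = arctan(33/2) ≈ 86.53°
pole (s+15): 15 + j33 → |·| = √(15²+33²) = √1314 ≈ 36.249, ∠ = arctan(33/15) ≈ 65.56°
pole (s+20): 20 + j33 → |·| = √(20²+33²) = √1489 ≈ 38.588, ∠ = arctan(33/20) ≈ 58.78°
pole at origin: |s| = 33, ∠ = 90.00° (in denominator)
∠H = 86.53° − 214.34° = -127.81°

-127.8°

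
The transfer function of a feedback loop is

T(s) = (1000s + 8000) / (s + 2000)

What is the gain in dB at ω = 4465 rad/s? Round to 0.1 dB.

59.2 dB

Substitute s = j4465:
Numerator: 1000(j4465) + 8000 = 8000 + j4465000
Denominator: (j4465) + 2000 = 2000 + j4465
|N| = √(8000² + 4465000²) ≈ 4.465e+06, ∠N ≈ 89.90°
|D| = √(2000² + 4465²) ≈ 4892.5, ∠D ≈ 65.87°
|T| = 4.465e+06 / 4892.5 ≈ 912.62
Gain = 20 log₁₀(912.62) ≈ 59.21 dB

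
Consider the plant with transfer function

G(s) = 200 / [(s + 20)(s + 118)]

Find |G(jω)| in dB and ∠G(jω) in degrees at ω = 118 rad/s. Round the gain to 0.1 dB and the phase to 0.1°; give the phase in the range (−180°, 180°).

-40.0 dB, -125.4°

At s = jω = j118:
pole (s+20): 20 + j118 → |·| = √(20²+118²) = √14324 ≈ 119.68, ∠ = arctan(118/20) ≈ 80.38°
pole (s+118): 118 + j118 → |·| = √(118²+118²) = √27848 ≈ 166.88, ∠ = arctan(118/118) ≈ 45.00°
|G| = 200 / 19972 ≈ 0.010014
Gain = 20 log₁₀(0.010014) ≈ -39.99 dB
∠G = 0.00° − 125.38° = -125.38°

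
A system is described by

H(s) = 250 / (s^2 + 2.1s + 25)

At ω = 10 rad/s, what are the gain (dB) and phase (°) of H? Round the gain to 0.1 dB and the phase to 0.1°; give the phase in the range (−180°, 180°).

10.1 dB, -164.4°

At s = jω = j10:
quadratic: (j10)² + 2.1·j10 + 25 = -75 + j21 → |·| ≈ 77.885, ∠ ≈ 164.36°
|H| = 250 / 77.885 ≈ 3.2099
Gain = 20 log₁₀(3.2099) ≈ 10.13 dB
∠H = 0.00° − 164.36° = -164.36°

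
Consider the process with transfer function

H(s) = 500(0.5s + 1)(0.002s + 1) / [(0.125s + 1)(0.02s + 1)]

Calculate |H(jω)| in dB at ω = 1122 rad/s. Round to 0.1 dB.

At ω = 1122 rad/s:
zero (1 + j1122·0.5) = 1 + j561 → |·| ≈ 561, ∠ ≈ 89.90°
zero (1 + j1122·0.002) = 1 + j2.244 → |·| ≈ 2.4567, ∠ ≈ 65.98°
pole (1 + j1122·0.125) = 1 + j140.25 → |·| ≈ 140.25, ∠ ≈ 89.59°
pole (1 + j1122·0.02) = 1 + j22.44 → |·| ≈ 22.462, ∠ ≈ 87.45°
|H| = 500 · 561 · 2.4567 / (140.25 · 22.462) ≈ 218.74
Gain = 20 log₁₀(218.74) ≈ 46.80 dB

46.8 dB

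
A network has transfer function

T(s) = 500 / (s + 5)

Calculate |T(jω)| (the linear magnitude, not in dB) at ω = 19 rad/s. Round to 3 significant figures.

25.4

At s = jω = j19:
pole (s+5): 5 + j19 → |·| = √(5²+19²) = √386 ≈ 19.647, ∠ = arctan(19/5) ≈ 75.26°
|T| = 500 / 19.647 ≈ 25.449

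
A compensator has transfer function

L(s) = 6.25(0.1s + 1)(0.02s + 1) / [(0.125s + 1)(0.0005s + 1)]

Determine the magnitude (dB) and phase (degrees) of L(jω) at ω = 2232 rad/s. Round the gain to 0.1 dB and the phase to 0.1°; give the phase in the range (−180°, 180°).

At ω = 2232 rad/s:
zero (1 + j2232·0.1) = 1 + j223.2 → |·| ≈ 223.2, ∠ ≈ 89.74°
zero (1 + j2232·0.02) = 1 + j44.64 → |·| ≈ 44.651, ∠ ≈ 88.72°
pole (1 + j2232·0.125) = 1 + j279 → |·| ≈ 279, ∠ ≈ 89.79°
pole (1 + j2232·0.0005) = 1 + j1.116 → |·| ≈ 1.4985, ∠ ≈ 48.14°
|L| = 6.25 · 223.2 · 44.651 / (279 · 1.4985) ≈ 148.99
Gain = 20 log₁₀(148.99) ≈ 43.46 dB
∠L = (89.74° + 88.72°) − (89.79° + 48.14°) = 40.53°

43.5 dB, 40.5°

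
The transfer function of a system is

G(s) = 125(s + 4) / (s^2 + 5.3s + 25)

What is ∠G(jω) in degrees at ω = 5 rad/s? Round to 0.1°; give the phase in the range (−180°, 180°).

-38.7°

At s = jω = j5:
zero (s+4): 4 + j5 → |·| = √(4²+5²) = √41 ≈ 6.4031, ∠ = arctan(5/4) ≈ 51.34°
quadratic: (j5)² + 5.3·j5 + 25 = 0 + j26.5 → |·| ≈ 26.5, ∠ ≈ 90.00°
∠G = 51.34° − 90.00° = -38.66°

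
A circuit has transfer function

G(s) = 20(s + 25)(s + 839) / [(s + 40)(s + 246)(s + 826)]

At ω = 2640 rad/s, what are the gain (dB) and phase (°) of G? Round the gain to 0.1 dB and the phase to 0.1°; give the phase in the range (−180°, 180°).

At s = jω = j2640:
zero (s+25): 25 + j2640 → |·| = √(25²+2640²) = √6970225 ≈ 2640.1, ∠ = arctan(2640/25) ≈ 89.46°
zero (s+839): 839 + j2640 → |·| = √(839²+2640²) = √7673521 ≈ 2770.1, ∠ = arctan(2640/839) ≈ 72.37°
pole (s+40): 40 + j2640 → |·| = √(40²+2640²) = √6971200 ≈ 2640.3, ∠ = arctan(2640/40) ≈ 89.13°
pole (s+246): 246 + j2640 → |·| = √(246²+2640²) = √7030116 ≈ 2651.4, ∠ = arctan(2640/246) ≈ 84.68°
pole (s+826): 826 + j2640 → |·| = √(826²+2640²) = √7651876 ≈ 2766.2, ∠ = arctan(2640/826) ≈ 72.63°
|G| = 20 · 7.3133e+06 / 1.9365e+10 ≈ 0.0075531
Gain = 20 log₁₀(0.0075531) ≈ -42.44 dB
∠G = 161.83° − 246.44° = -84.61°

-42.4 dB, -84.6°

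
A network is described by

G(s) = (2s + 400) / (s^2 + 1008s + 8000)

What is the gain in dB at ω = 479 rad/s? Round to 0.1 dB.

Substitute s = j479:
Numerator: 2(j479) + 400 = 400 + j958
Denominator: (j479)^2 + 1008(j479) + 8000 = -221441 + j482832
|N| = √(400² + 958²) ≈ 1038.2, ∠N ≈ 67.34°
|D| = √(221441² + 482832²) ≈ 5.3119e+05, ∠D ≈ 114.64°
|G| = 1038.2 / 5.3119e+05 ≈ 0.0019545
Gain = 20 log₁₀(0.0019545) ≈ -54.18 dB

-54.2 dB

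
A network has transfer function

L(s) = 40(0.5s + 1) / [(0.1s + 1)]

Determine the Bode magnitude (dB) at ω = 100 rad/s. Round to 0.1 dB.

46.0 dB

At ω = 100 rad/s:
zero (1 + j100·0.5) = 1 + j50 → |·| ≈ 50.01, ∠ ≈ 88.85°
pole (1 + j100·0.1) = 1 + j10 → |·| ≈ 10.05, ∠ ≈ 84.29°
|L| = 40 · 50.01 / (10.05) ≈ 199.04
Gain = 20 log₁₀(199.04) ≈ 45.98 dB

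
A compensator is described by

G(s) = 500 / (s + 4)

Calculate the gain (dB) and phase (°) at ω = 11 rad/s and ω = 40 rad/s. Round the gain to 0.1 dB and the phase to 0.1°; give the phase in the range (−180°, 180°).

At s = jω = j11:
pole (s+4): 4 + j11 → |·| = √(4²+11²) = √137 ≈ 11.705, ∠ = arctan(11/4) ≈ 70.02°
|G| = 500 / 11.705 ≈ 42.717
Gain = 20 log₁₀(42.717) ≈ 32.61 dB
∠G = 0.00° − 70.02° = -70.02°

At s = jω = j40:
pole (s+4): 4 + j40 → |·| = √(4²+40²) = √1616 ≈ 40.2, ∠ = arctan(40/4) ≈ 84.29°
|G| = 500 / 40.2 ≈ 12.438
Gain = 20 log₁₀(12.438) ≈ 21.90 dB
∠G = 0.00° − 84.29° = -84.29°

ω = 11: 32.6 dB, -70.0°; ω = 40: 21.9 dB, -84.3°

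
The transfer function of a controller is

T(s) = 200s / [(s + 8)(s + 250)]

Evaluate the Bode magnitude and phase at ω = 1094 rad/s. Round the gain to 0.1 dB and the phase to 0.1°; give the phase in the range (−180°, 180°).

-15.0 dB, -76.7°

At s = jω = j1094:
zero at origin: s = j1094 → |·| = 1094, ∠ = 90.00°
pole (s+8): 8 + j1094 → |·| = √(8²+1094²) = √1196900 ≈ 1094, ∠ = arctan(1094/8) ≈ 89.58°
pole (s+250): 250 + j1094 → |·| = √(250²+1094²) = √1259336 ≈ 1122.2, ∠ = arctan(1094/250) ≈ 77.13°
|T| = 200 · 1094 / 1.2277e+06 ≈ 0.17822
Gain = 20 log₁₀(0.17822) ≈ -14.98 dB
∠T = 90.00° − 166.71° = -76.71°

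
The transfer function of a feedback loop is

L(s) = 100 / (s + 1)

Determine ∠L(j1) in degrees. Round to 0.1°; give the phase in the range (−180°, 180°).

-45.0°

At s = jω = j1:
pole (s+1): 1 + j1 → |·| = √(1²+1²) = √2 ≈ 1.4142, ∠ = arctan(1/1) ≈ 45.00°
∠L = 0.00° − 45.00° = -45.00°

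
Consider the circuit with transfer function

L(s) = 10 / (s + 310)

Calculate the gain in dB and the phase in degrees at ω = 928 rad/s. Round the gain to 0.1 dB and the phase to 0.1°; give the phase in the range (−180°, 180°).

At s = jω = j928:
pole (s+310): 310 + j928 → |·| = √(310²+928²) = √957284 ≈ 978.41, ∠ = arctan(928/310) ≈ 71.53°
|L| = 10 / 978.41 ≈ 0.010221
Gain = 20 log₁₀(0.010221) ≈ -39.81 dB
∠L = 0.00° − 71.53° = -71.53°

-39.8 dB, -71.5°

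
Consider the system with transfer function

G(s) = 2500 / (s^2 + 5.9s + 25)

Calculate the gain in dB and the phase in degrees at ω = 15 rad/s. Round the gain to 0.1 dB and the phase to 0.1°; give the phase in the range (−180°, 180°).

21.2 dB, -156.1°

At s = jω = j15:
quadratic: (j15)² + 5.9·j15 + 25 = -200 + j88.5 → |·| ≈ 218.71, ∠ ≈ 156.13°
|G| = 2500 / 218.71 ≈ 11.431
Gain = 20 log₁₀(11.431) ≈ 21.16 dB
∠G = 0.00° − 156.13° = -156.13°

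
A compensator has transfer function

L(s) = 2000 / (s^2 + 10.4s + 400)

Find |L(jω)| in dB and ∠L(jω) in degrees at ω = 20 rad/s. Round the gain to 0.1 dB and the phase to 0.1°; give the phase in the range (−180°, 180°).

At s = jω = j20:
quadratic: (j20)² + 10.4·j20 + 400 = 0 + j208 → |·| ≈ 208, ∠ ≈ 90.00°
|L| = 2000 / 208 ≈ 9.6154
Gain = 20 log₁₀(9.6154) ≈ 19.66 dB
∠L = 0.00° − 90.00° = -90.00°

19.7 dB, -90.0°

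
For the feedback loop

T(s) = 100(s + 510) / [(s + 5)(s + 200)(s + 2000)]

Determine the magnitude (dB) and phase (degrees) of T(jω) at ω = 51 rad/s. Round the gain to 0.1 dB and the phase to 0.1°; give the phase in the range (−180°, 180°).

At s = jω = j51:
zero (s+510): 510 + j51 → |·| = √(510²+51²) = √262701 ≈ 512.54, ∠ = arctan(51/510) ≈ 5.71°
pole (s+5): 5 + j51 → |·| = √(5²+51²) = √2626 ≈ 51.245, ∠ = arctan(51/5) ≈ 84.40°
pole (s+200): 200 + j51 → |·| = √(200²+51²) = √42601 ≈ 206.4, ∠ = arctan(51/200) ≈ 14.31°
pole (s+2000): 2000 + j51 → |·| = √(2000²+51²) = √4002601 ≈ 2000.7, ∠ = arctan(51/2000) ≈ 1.46°
|T| = 100 · 512.54 / 2.1161e+07 ≈ 0.0024221
Gain = 20 log₁₀(0.0024221) ≈ -52.32 dB
∠T = 5.71° − 100.17° = -94.46°

-52.3 dB, -94.5°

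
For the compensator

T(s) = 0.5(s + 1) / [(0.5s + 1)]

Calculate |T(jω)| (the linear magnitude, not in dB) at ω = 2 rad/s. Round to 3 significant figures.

At ω = 2 rad/s:
zero (1 + j2·1) = 1 + j2 → |·| ≈ 2.2361, ∠ ≈ 63.43°
pole (1 + j2·0.5) = 1 + j1 → |·| ≈ 1.4142, ∠ ≈ 45.00°
|T| = 0.5 · 2.2361 / (1.4142) ≈ 0.79059

0.791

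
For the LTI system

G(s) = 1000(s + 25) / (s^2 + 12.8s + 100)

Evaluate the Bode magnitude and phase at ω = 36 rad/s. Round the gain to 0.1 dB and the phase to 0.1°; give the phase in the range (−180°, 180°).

30.7 dB, -103.7°

At s = jω = j36:
zero (s+25): 25 + j36 → |·| = √(25²+36²) = √1921 ≈ 43.829, ∠ = arctan(36/25) ≈ 55.22°
quadratic: (j36)² + 12.8·j36 + 100 = -1196 + j460.8 → |·| ≈ 1281.7, ∠ ≈ 158.93°
|G| = 1000 · 43.829 / 1281.7 ≈ 34.196
Gain = 20 log₁₀(34.196) ≈ 30.68 dB
∠G = 55.22° − 158.93° = -103.71°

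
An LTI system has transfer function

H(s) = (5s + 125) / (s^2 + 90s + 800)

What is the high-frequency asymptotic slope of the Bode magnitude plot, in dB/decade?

Each pole contributes −20 dB/decade at high frequency; each zero contributes +20 dB/decade.
Net: 1 zero(s) − 2 pole(s) → -20 dB/decade.

-20 dB/decade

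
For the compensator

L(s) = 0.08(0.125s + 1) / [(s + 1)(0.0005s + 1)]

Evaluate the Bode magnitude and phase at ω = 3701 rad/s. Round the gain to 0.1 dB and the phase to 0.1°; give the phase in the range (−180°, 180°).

At ω = 3701 rad/s:
zero (1 + j3701·0.125) = 1 + j462.625 → |·| ≈ 462.63, ∠ ≈ 89.88°
pole (1 + j3701·1) = 1 + j3701 → |·| ≈ 3701, ∠ ≈ 89.98°
pole (1 + j3701·0.0005) = 1 + j1.8505 → |·| ≈ 2.1034, ∠ ≈ 61.61°
|L| = 0.08 · 462.63 / (3701 · 2.1034) ≈ 0.0047543
Gain = 20 log₁₀(0.0047543) ≈ -46.46 dB
∠L = (89.88°) − (89.98° + 61.61°) = -61.71°

-46.5 dB, -61.7°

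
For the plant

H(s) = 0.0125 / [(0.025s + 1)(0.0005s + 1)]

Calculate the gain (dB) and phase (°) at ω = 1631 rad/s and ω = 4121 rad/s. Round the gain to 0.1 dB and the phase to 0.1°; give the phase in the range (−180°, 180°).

ω = 1631: -72.5 dB, -127.8°; ω = 4121: -85.5 dB, -153.6°

At ω = 1631 rad/s:
pole (1 + j1631·0.025) = 1 + j40.775 → |·| ≈ 40.787, ∠ ≈ 88.60°
pole (1 + j1631·0.0005) = 1 + j0.8155 → |·| ≈ 1.2904, ∠ ≈ 39.20°
|H| = 0.0125 · 1 / (40.787 · 1.2904) ≈ 0.0002375
Gain = 20 log₁₀(0.0002375) ≈ -72.49 dB
∠H = (0°) − (88.60° + 39.20°) = -127.80°

At ω = 4121 rad/s:
pole (1 + j4121·0.025) = 1 + j103.025 → |·| ≈ 103.03, ∠ ≈ 89.44°
pole (1 + j4121·0.0005) = 1 + j2.0605 → |·| ≈ 2.2903, ∠ ≈ 64.11°
|H| = 0.0125 · 1 / (103.03 · 2.2903) ≈ 5.2973e-05
Gain = 20 log₁₀(5.2973e-05) ≈ -85.52 dB
∠H = (0°) − (89.44° + 64.11°) = -153.55°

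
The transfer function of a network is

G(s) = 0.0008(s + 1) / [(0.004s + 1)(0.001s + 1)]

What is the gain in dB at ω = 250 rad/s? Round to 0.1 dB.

At ω = 250 rad/s:
zero (1 + j250·1) = 1 + j250 → |·| ≈ 250, ∠ ≈ 89.77°
pole (1 + j250·0.004) = 1 + j1 → |·| ≈ 1.4142, ∠ ≈ 45.00°
pole (1 + j250·0.001) = 1 + j0.25 → |·| ≈ 1.0308, ∠ ≈ 14.04°
|G| = 0.0008 · 250 / (1.4142 · 1.0308) ≈ 0.1372
Gain = 20 log₁₀(0.1372) ≈ -17.25 dB

-17.3 dB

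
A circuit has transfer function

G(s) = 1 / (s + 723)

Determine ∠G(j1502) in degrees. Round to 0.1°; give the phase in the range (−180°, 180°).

-64.3°

Substitute s = j1502:
Numerator: 1 = 1 + j0
Denominator: (j1502) + 723 = 723 + j1502
|N| = √(1² + 0²) ≈ 1, ∠N ≈ 0.00°
|D| = √(723² + 1502²) ≈ 1667, ∠D ≈ 64.30°
∠G = 0.00° − 64.30° = -64.30°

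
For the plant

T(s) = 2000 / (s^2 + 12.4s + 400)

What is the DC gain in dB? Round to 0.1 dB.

T(0) = 2000 / 400 = 5
20 log₁₀(5) ≈ 13.98 dB

14.0 dB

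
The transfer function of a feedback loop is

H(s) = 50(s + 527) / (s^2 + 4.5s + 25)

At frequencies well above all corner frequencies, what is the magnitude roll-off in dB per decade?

-20 dB/decade

Each pole contributes −20 dB/decade at high frequency; each zero contributes +20 dB/decade.
Net: 1 zero(s) − 2 pole(s) → -20 dB/decade.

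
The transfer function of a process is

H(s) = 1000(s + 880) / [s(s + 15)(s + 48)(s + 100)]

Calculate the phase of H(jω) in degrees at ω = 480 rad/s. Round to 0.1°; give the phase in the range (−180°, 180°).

At s = jω = j480:
zero (s+880): 880 + j480 → |·| = √(880²+480²) = √1004800 ≈ 1002.4, ∠ = arctan(480/880) ≈ 28.61°
pole (s+15): 15 + j480 → |·| = √(15²+480²) = √230625 ≈ 480.23, ∠ = arctan(480/15) ≈ 88.21°
pole (s+48): 48 + j480 → |·| = √(48²+480²) = √232704 ≈ 482.39, ∠ = arctan(480/48) ≈ 84.29°
pole (s+100): 100 + j480 → |·| = √(100²+480²) = √240400 ≈ 490.31, ∠ = arctan(480/100) ≈ 78.23°
pole at origin: |s| = 480, ∠ = 90.00° (in denominator)
∠H = 28.61° − 340.73° = -312.12° ≡ 47.88° (principal value)

47.9°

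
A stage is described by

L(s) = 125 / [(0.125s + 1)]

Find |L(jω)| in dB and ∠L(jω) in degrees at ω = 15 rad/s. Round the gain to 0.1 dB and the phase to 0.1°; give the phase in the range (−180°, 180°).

35.4 dB, -61.9°

At ω = 15 rad/s:
pole (1 + j15·0.125) = 1 + j1.875 → |·| ≈ 2.125, ∠ ≈ 61.93°
|L| = 125 · 1 / (2.125) ≈ 58.824
Gain = 20 log₁₀(58.824) ≈ 35.39 dB
∠L = (0°) − (61.93°) = -61.93°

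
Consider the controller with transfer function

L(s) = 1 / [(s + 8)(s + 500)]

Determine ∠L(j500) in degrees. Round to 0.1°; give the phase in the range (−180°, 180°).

At s = jω = j500:
pole (s+8): 8 + j500 → |·| = √(8²+500²) = √250064 ≈ 500.06, ∠ = arctan(500/8) ≈ 89.08°
pole (s+500): 500 + j500 → |·| = √(500²+500²) = √500000 ≈ 707.11, ∠ = arctan(500/500) ≈ 45.00°
∠L = 0.00° − 134.08° = -134.08°

-134.1°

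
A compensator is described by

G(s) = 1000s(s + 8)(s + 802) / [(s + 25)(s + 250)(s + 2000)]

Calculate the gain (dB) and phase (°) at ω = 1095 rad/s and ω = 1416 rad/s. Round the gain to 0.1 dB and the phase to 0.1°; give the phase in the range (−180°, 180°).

ω = 1095: 55.3 dB, 38.8°; ω = 1416: 56.3 dB, 35.9°

At s = jω = j1095:
zero (s+8): 8 + j1095 → |·| = √(8²+1095²) = √1199089 ≈ 1095, ∠ = arctan(1095/8) ≈ 89.58°
zero (s+802): 802 + j1095 → |·| = √(802²+1095²) = √1842229 ≈ 1357.3, ∠ = arctan(1095/802) ≈ 53.78°
zero at origin: s = j1095 → |·| = 1095, ∠ = 90.00°
pole (s+25): 25 + j1095 → |·| = √(25²+1095²) = √1199650 ≈ 1095.3, ∠ = arctan(1095/25) ≈ 88.69°
pole (s+250): 250 + j1095 → |·| = √(250²+1095²) = √1261525 ≈ 1123.2, ∠ = arctan(1095/250) ≈ 77.14°
pole (s+2000): 2000 + j1095 → |·| = √(2000²+1095²) = √5199025 ≈ 2280.1, ∠ = arctan(1095/2000) ≈ 28.70°
|G| = 1000 · 1.6274e+09 / 2.8051e+09 ≈ 580.16
Gain = 20 log₁₀(580.16) ≈ 55.27 dB
∠G = 233.36° − 194.53° = 38.83°

At s = jω = j1416:
zero (s+8): 8 + j1416 → |·| = √(8²+1416²) = √2005120 ≈ 1416, ∠ = arctan(1416/8) ≈ 89.68°
zero (s+802): 802 + j1416 → |·| = √(802²+1416²) = √2648260 ≈ 1627.3, ∠ = arctan(1416/802) ≈ 60.47°
zero at origin: s = j1416 → |·| = 1416, ∠ = 90.00°
pole (s+25): 25 + j1416 → |·| = √(25²+1416²) = √2005681 ≈ 1416.2, ∠ = arctan(1416/25) ≈ 88.99°
pole (s+250): 250 + j1416 → |·| = √(250²+1416²) = √2067556 ≈ 1437.9, ∠ = arctan(1416/250) ≈ 79.99°
pole (s+2000): 2000 + j1416 → |·| = √(2000²+1416²) = √6005056 ≈ 2450.5, ∠ = arctan(1416/2000) ≈ 35.30°
|G| = 1000 · 3.2628e+09 / 4.9901e+09 ≈ 653.85
Gain = 20 log₁₀(653.85) ≈ 56.31 dB
∠G = 240.15° − 204.28° = 35.87°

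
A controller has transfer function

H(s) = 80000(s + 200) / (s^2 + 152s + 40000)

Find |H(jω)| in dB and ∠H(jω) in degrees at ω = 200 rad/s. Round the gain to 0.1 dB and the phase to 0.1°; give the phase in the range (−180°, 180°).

At s = jω = j200:
zero (s+200): 200 + j200 → |·| = √(200²+200²) = √80000 ≈ 282.84, ∠ = arctan(200/200) ≈ 45.00°
quadratic: (j200)² + 152·j200 + 40000 = 0 + j30400 → |·| ≈ 30400, ∠ ≈ 90.00°
|H| = 80000 · 282.84 / 30400 ≈ 744.32
Gain = 20 log₁₀(744.32) ≈ 57.44 dB
∠H = 45.00° − 90.00° = -45.00°

57.4 dB, -45.0°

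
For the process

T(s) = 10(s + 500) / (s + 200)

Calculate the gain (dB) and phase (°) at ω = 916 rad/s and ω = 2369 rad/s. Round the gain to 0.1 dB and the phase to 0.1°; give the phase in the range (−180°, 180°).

ω = 916: 20.9 dB, -16.3°; ω = 2369: 20.2 dB, -7.1°

At s = jω = j916:
zero (s+500): 500 + j916 → |·| = √(500²+916²) = √1089056 ≈ 1043.6, ∠ = arctan(916/500) ≈ 61.37°
pole (s+200): 200 + j916 → |·| = √(200²+916²) = √879056 ≈ 937.58, ∠ = arctan(916/200) ≈ 77.68°
|T| = 10 · 1043.6 / 937.58 ≈ 11.131
Gain = 20 log₁₀(11.131) ≈ 20.93 dB
∠T = 61.37° − 77.68° = -16.31°

At s = jω = j2369:
zero (s+500): 500 + j2369 → |·| = √(500²+2369²) = √5862161 ≈ 2421.2, ∠ = arctan(2369/500) ≈ 78.08°
pole (s+200): 200 + j2369 → |·| = √(200²+2369²) = √5652161 ≈ 2377.4, ∠ = arctan(2369/200) ≈ 85.17°
|T| = 10 · 2421.2 / 2377.4 ≈ 10.184
Gain = 20 log₁₀(10.184) ≈ 20.16 dB
∠T = 78.08° − 85.17° = -7.09°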